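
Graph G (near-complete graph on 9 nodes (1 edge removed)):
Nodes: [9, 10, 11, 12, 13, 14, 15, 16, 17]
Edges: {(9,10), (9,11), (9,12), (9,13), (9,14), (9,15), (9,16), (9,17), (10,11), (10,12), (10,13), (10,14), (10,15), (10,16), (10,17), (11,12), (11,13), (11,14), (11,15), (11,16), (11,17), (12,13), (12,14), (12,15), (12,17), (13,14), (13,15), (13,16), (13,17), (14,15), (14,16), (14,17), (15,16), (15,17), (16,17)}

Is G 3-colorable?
No, G is not 3-colorable

The clique on vertices [9, 10, 11, 13, 14, 15, 16, 17] has size 8 > 3, so it alone needs 8 colors.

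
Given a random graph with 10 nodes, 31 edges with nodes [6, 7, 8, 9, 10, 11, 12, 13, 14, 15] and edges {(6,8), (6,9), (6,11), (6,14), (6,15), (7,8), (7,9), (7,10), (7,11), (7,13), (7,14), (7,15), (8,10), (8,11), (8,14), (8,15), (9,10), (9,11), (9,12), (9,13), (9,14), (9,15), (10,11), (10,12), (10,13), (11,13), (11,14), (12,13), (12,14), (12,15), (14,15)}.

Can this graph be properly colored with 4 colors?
The clique on vertices [7, 9, 10, 11, 13] has size 5 > 4, so it alone needs 5 colors.

No, G is not 4-colorable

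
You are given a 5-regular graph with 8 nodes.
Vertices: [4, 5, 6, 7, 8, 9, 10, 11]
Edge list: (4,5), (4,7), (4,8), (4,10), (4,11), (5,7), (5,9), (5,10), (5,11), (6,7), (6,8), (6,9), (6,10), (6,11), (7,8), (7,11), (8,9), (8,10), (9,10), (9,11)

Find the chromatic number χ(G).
χ(G) = 4

Clique number ω(G) = 4 (lower bound: χ ≥ ω).
The clique on [6, 8, 9, 10] has size 4, forcing χ ≥ 4, and the coloring below uses 4 colors, so χ(G) = 4.
A valid 4-coloring: color 1: [7, 10]; color 2: [4, 9]; color 3: [8, 11]; color 4: [5, 6].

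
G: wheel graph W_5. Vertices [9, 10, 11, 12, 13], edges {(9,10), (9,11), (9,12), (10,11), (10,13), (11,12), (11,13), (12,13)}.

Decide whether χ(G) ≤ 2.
No, G is not 2-colorable

The clique on vertices [9, 10, 11] has size 3 > 2, so it alone needs 3 colors.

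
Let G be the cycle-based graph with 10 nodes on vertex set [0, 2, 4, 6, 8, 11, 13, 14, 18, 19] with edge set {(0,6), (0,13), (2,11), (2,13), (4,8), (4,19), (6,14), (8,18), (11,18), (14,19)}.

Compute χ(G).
χ(G) = 2

Clique number ω(G) = 2 (lower bound: χ ≥ ω).
The graph is bipartite (no odd cycle), so 2 colors suffice: χ(G) = 2.
A valid 2-coloring: color 1: [6, 8, 11, 13, 19]; color 2: [0, 2, 4, 14, 18].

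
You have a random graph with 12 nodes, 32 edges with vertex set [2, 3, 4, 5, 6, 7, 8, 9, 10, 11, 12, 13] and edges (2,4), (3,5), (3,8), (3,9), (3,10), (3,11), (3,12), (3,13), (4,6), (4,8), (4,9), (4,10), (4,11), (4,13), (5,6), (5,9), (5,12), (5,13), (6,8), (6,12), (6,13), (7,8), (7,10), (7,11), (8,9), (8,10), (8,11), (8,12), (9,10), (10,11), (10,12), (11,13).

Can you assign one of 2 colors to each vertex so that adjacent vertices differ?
No, G is not 2-colorable

The clique on vertices [3, 8, 9, 10] has size 4 > 2, so it alone needs 4 colors.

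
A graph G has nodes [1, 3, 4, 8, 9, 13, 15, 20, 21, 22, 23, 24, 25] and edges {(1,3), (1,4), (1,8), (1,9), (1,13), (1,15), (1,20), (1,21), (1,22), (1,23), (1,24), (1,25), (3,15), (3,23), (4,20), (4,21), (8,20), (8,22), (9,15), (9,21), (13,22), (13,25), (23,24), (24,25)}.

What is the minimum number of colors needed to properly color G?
χ(G) = 3

Clique number ω(G) = 3 (lower bound: χ ≥ ω).
The clique on [1, 3, 15] has size 3, forcing χ ≥ 3, and the coloring below uses 3 colors, so χ(G) = 3.
A valid 3-coloring: color 1: [1]; color 2: [15, 20, 21, 22, 23, 25]; color 3: [3, 4, 8, 9, 13, 24].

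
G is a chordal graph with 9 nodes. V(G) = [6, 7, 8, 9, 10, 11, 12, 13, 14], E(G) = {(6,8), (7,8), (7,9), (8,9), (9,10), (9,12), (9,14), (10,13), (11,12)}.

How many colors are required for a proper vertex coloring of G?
Clique number ω(G) = 3 (lower bound: χ ≥ ω).
The clique on [7, 8, 9] has size 3, forcing χ ≥ 3, and the coloring below uses 3 colors, so χ(G) = 3.
A valid 3-coloring: color 1: [6, 9, 11, 13]; color 2: [8, 10, 12, 14]; color 3: [7].

χ(G) = 3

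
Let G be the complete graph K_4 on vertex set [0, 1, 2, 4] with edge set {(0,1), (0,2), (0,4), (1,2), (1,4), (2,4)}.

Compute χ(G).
χ(G) = 4

Clique number ω(G) = 4 (lower bound: χ ≥ ω).
The clique on [0, 1, 2, 4] has size 4, forcing χ ≥ 4, and the coloring below uses 4 colors, so χ(G) = 4.
A valid 4-coloring: color 1: [4]; color 2: [2]; color 3: [0]; color 4: [1].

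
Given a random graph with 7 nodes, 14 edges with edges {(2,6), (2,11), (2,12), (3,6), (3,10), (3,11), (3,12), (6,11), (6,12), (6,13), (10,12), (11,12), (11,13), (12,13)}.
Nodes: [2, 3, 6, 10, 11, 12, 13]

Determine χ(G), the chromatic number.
χ(G) = 4

Clique number ω(G) = 4 (lower bound: χ ≥ ω).
The clique on [2, 6, 11, 12] has size 4, forcing χ ≥ 4, and the coloring below uses 4 colors, so χ(G) = 4.
A valid 4-coloring: color 1: [12]; color 2: [6, 10]; color 3: [11]; color 4: [2, 3, 13].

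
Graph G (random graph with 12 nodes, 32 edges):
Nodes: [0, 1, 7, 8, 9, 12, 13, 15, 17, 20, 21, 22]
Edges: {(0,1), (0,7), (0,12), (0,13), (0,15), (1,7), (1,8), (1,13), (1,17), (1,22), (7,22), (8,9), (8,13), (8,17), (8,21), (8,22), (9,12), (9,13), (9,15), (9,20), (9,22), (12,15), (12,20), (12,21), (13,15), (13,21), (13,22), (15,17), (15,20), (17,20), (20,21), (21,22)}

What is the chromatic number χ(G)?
Clique number ω(G) = 4 (lower bound: χ ≥ ω).
The clique on [9, 12, 15, 20] has size 4, forcing χ ≥ 4, and the coloring below uses 4 colors, so χ(G) = 4.
A valid 4-coloring: color 1: [7, 12, 13, 17]; color 2: [15, 22]; color 3: [1, 9, 21]; color 4: [0, 8, 20].

χ(G) = 4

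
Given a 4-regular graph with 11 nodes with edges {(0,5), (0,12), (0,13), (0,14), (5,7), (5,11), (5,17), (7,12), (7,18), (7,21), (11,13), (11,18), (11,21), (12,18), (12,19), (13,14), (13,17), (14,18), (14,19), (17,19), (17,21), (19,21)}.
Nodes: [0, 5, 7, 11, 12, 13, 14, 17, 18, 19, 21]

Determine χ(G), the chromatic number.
Clique number ω(G) = 3 (lower bound: χ ≥ ω).
The clique on [0, 13, 14] has size 3, forcing χ ≥ 3, and the coloring below uses 3 colors, so χ(G) = 3.
A valid 3-coloring: color 1: [0, 7, 11, 17]; color 2: [5, 12, 14, 21]; color 3: [13, 18, 19].

χ(G) = 3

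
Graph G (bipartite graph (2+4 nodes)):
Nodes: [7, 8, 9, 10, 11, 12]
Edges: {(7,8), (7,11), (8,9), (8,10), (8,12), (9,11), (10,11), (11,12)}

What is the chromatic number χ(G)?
Clique number ω(G) = 2 (lower bound: χ ≥ ω).
The graph is bipartite (no odd cycle), so 2 colors suffice: χ(G) = 2.
A valid 2-coloring: color 1: [8, 11]; color 2: [7, 9, 10, 12].

χ(G) = 2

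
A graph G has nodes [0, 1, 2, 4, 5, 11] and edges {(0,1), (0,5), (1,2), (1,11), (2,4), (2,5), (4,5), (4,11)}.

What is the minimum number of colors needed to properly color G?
Clique number ω(G) = 3 (lower bound: χ ≥ ω).
The clique on [2, 4, 5] has size 3, forcing χ ≥ 3, and the coloring below uses 3 colors, so χ(G) = 3.
A valid 3-coloring: color 1: [1, 5]; color 2: [0, 4]; color 3: [2, 11].

χ(G) = 3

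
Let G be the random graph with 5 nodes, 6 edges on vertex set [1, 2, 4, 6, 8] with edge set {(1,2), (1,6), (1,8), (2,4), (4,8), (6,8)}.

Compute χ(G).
χ(G) = 3

Clique number ω(G) = 3 (lower bound: χ ≥ ω).
The clique on [1, 6, 8] has size 3, forcing χ ≥ 3, and the coloring below uses 3 colors, so χ(G) = 3.
A valid 3-coloring: color 1: [1, 4]; color 2: [2, 8]; color 3: [6].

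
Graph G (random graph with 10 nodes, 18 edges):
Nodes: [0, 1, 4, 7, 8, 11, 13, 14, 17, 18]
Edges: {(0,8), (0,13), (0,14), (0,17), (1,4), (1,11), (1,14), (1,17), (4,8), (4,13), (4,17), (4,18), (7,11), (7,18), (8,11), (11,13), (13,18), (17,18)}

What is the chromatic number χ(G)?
Clique number ω(G) = 3 (lower bound: χ ≥ ω).
The clique on [1, 4, 17] has size 3, forcing χ ≥ 3, and the coloring below uses 3 colors, so χ(G) = 3.
A valid 3-coloring: color 1: [0, 4, 11]; color 2: [1, 8, 18]; color 3: [7, 13, 14, 17].

χ(G) = 3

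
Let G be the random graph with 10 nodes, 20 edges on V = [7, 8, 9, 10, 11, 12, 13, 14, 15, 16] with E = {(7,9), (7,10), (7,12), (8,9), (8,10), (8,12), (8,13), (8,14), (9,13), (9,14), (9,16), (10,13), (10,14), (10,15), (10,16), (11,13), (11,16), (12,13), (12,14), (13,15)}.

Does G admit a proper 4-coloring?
A valid 4-coloring: color 1: [9, 10, 11, 12]; color 2: [7, 13, 14, 16]; color 3: [8, 15].
(χ(G) = 3 ≤ 4.)

Yes, G is 4-colorable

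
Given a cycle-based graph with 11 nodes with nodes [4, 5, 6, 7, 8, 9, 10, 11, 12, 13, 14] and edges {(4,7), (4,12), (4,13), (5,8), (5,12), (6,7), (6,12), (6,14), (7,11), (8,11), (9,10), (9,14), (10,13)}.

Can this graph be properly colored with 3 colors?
A valid 3-coloring: color 1: [7, 8, 9, 12, 13]; color 2: [4, 5, 6, 10, 11]; color 3: [14].
(χ(G) = 3 ≤ 3.)

Yes, G is 3-colorable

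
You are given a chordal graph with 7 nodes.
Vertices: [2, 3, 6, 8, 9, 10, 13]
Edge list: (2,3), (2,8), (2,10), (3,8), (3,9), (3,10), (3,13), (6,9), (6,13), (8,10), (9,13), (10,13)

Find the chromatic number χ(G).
Clique number ω(G) = 4 (lower bound: χ ≥ ω).
The clique on [2, 3, 8, 10] has size 4, forcing χ ≥ 4, and the coloring below uses 4 colors, so χ(G) = 4.
A valid 4-coloring: color 1: [3, 6]; color 2: [2, 13]; color 3: [9, 10]; color 4: [8].

χ(G) = 4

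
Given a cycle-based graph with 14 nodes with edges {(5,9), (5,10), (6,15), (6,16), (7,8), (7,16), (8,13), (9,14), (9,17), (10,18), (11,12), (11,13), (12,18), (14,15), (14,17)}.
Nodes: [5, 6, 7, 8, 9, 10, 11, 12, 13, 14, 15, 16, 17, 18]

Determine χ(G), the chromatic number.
χ(G) = 3

Clique number ω(G) = 3 (lower bound: χ ≥ ω).
The clique on [9, 14, 17] has size 3, forcing χ ≥ 3, and the coloring below uses 3 colors, so χ(G) = 3.
A valid 3-coloring: color 1: [6, 7, 10, 12, 13, 14]; color 2: [8, 9, 11, 15, 16, 18]; color 3: [5, 17].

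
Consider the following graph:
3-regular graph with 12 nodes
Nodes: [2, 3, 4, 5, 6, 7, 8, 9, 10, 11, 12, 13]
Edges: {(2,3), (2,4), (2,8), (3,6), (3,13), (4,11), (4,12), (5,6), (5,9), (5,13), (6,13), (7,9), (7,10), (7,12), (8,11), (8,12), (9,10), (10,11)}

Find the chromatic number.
Clique number ω(G) = 3 (lower bound: χ ≥ ω).
The clique on [5, 6, 13] has size 3, forcing χ ≥ 3, and the coloring below uses 3 colors, so χ(G) = 3.
A valid 3-coloring: color 1: [3, 4, 5, 8, 10]; color 2: [2, 6, 9, 11, 12]; color 3: [7, 13].

χ(G) = 3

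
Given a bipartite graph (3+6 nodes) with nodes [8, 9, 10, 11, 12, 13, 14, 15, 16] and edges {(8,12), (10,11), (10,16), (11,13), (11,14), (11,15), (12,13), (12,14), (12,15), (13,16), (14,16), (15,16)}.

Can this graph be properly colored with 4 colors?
A valid 4-coloring: color 1: [9, 11, 12, 16]; color 2: [8, 10, 13, 14, 15].
(χ(G) = 2 ≤ 4.)

Yes, G is 4-colorable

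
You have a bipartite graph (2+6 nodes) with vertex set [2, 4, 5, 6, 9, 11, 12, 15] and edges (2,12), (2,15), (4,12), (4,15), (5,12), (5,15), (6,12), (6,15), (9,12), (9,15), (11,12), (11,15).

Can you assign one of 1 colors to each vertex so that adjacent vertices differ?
No, G is not 1-colorable

Edge (2,12) forces its endpoints to differ, so 1 color is not enough.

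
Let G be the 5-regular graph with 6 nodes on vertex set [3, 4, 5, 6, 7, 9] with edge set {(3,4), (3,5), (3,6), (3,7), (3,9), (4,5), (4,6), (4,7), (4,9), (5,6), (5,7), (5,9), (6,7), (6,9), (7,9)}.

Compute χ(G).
Clique number ω(G) = 6 (lower bound: χ ≥ ω).
The clique on [3, 4, 5, 6, 7, 9] has size 6, forcing χ ≥ 6, and the coloring below uses 6 colors, so χ(G) = 6.
A valid 6-coloring: color 1: [9]; color 2: [4]; color 3: [6]; color 4: [5]; color 5: [3]; color 6: [7].

χ(G) = 6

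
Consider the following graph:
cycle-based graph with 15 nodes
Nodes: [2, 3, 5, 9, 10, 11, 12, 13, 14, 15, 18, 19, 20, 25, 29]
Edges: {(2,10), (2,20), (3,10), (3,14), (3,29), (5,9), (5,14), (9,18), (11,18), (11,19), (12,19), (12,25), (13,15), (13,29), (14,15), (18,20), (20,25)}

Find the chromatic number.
χ(G) = 3

Clique number ω(G) = 2 (lower bound: χ ≥ ω).
Odd cycle [15, 13, 29, 3, 14] needs 3 colors (χ ≥ 3).
The coloring below uses 3 colors, so χ(G) = 3.
A valid 3-coloring: color 1: [2, 3, 5, 15, 18, 19, 25]; color 2: [9, 10, 11, 12, 13, 14, 20]; color 3: [29].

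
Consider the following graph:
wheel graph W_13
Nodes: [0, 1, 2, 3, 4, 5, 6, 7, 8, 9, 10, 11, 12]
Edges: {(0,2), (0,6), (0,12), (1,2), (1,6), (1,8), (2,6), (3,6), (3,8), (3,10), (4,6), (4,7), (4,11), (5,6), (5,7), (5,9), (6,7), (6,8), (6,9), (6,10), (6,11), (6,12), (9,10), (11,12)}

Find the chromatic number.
χ(G) = 3

Clique number ω(G) = 3 (lower bound: χ ≥ ω).
The clique on [0, 2, 6] has size 3, forcing χ ≥ 3, and the coloring below uses 3 colors, so χ(G) = 3.
A valid 3-coloring: color 1: [6]; color 2: [2, 4, 5, 8, 10, 12]; color 3: [0, 1, 3, 7, 9, 11].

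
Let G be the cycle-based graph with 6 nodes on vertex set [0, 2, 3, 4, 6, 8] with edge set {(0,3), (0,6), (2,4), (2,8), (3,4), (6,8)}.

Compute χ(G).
Clique number ω(G) = 2 (lower bound: χ ≥ ω).
The graph is bipartite (no odd cycle), so 2 colors suffice: χ(G) = 2.
A valid 2-coloring: color 1: [2, 3, 6]; color 2: [0, 4, 8].

χ(G) = 2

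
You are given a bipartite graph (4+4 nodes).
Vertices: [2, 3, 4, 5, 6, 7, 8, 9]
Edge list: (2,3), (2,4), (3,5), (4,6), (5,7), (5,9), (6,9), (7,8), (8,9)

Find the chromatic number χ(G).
Clique number ω(G) = 2 (lower bound: χ ≥ ω).
The graph is bipartite (no odd cycle), so 2 colors suffice: χ(G) = 2.
A valid 2-coloring: color 1: [2, 5, 6, 8]; color 2: [3, 4, 7, 9].

χ(G) = 2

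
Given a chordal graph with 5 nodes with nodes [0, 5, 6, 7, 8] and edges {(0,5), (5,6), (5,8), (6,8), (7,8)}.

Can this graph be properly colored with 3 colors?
Yes, G is 3-colorable

A valid 3-coloring: color 1: [5, 7]; color 2: [0, 8]; color 3: [6].
(χ(G) = 3 ≤ 3.)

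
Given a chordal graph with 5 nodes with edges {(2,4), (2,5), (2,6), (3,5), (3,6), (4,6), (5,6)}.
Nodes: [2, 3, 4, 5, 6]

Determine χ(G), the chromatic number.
χ(G) = 3

Clique number ω(G) = 3 (lower bound: χ ≥ ω).
The clique on [2, 4, 6] has size 3, forcing χ ≥ 3, and the coloring below uses 3 colors, so χ(G) = 3.
A valid 3-coloring: color 1: [6]; color 2: [4, 5]; color 3: [2, 3].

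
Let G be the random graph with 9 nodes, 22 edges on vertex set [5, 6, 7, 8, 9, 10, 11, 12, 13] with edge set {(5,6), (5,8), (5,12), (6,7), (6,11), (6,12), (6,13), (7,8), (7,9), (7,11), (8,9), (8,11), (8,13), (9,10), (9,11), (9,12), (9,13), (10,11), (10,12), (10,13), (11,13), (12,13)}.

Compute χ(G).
χ(G) = 4

Clique number ω(G) = 4 (lower bound: χ ≥ ω).
The clique on [8, 9, 11, 13] has size 4, forcing χ ≥ 4, and the coloring below uses 4 colors, so χ(G) = 4.
A valid 4-coloring: color 1: [5, 7, 13]; color 2: [11, 12]; color 3: [6, 9]; color 4: [8, 10].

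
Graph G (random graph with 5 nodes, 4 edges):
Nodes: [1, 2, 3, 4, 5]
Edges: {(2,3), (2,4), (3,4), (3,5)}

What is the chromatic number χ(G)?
Clique number ω(G) = 3 (lower bound: χ ≥ ω).
The clique on [2, 3, 4] has size 3, forcing χ ≥ 3, and the coloring below uses 3 colors, so χ(G) = 3.
A valid 3-coloring: color 1: [1, 3]; color 2: [2, 5]; color 3: [4].

χ(G) = 3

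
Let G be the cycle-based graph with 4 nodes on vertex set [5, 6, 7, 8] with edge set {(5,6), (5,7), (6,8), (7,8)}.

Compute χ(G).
Clique number ω(G) = 2 (lower bound: χ ≥ ω).
The graph is bipartite (no odd cycle), so 2 colors suffice: χ(G) = 2.
A valid 2-coloring: color 1: [6, 7]; color 2: [5, 8].

χ(G) = 2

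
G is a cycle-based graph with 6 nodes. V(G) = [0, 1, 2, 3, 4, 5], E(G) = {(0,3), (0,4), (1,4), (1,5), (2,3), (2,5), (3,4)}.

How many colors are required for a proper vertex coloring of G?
Clique number ω(G) = 3 (lower bound: χ ≥ ω).
The clique on [0, 3, 4] has size 3, forcing χ ≥ 3, and the coloring below uses 3 colors, so χ(G) = 3.
A valid 3-coloring: color 1: [3, 5]; color 2: [2, 4]; color 3: [0, 1].

χ(G) = 3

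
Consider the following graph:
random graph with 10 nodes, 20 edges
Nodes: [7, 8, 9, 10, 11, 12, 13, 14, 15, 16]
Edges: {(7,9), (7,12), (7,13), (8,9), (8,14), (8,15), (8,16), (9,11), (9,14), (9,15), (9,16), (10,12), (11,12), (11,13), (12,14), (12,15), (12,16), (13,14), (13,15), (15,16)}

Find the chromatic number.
Clique number ω(G) = 4 (lower bound: χ ≥ ω).
The clique on [8, 9, 15, 16] has size 4, forcing χ ≥ 4, and the coloring below uses 4 colors, so χ(G) = 4.
A valid 4-coloring: color 1: [9, 12, 13]; color 2: [7, 10, 11, 14, 15]; color 3: [8]; color 4: [16].

χ(G) = 4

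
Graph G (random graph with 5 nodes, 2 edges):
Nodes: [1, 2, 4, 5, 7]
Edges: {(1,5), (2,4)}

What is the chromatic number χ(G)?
χ(G) = 2

Clique number ω(G) = 2 (lower bound: χ ≥ ω).
The graph is bipartite (no odd cycle), so 2 colors suffice: χ(G) = 2.
A valid 2-coloring: color 1: [1, 4, 7]; color 2: [2, 5].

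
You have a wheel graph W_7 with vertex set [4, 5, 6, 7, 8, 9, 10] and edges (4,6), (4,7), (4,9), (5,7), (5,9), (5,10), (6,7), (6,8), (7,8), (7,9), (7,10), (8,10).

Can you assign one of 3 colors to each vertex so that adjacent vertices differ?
Yes, G is 3-colorable

A valid 3-coloring: color 1: [7]; color 2: [4, 5, 8]; color 3: [6, 9, 10].
(χ(G) = 3 ≤ 3.)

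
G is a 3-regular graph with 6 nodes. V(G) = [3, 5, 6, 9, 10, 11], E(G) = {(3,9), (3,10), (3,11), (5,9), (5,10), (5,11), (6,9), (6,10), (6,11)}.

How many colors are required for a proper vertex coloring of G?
χ(G) = 2

Clique number ω(G) = 2 (lower bound: χ ≥ ω).
The graph is bipartite (no odd cycle), so 2 colors suffice: χ(G) = 2.
A valid 2-coloring: color 1: [9, 10, 11]; color 2: [3, 5, 6].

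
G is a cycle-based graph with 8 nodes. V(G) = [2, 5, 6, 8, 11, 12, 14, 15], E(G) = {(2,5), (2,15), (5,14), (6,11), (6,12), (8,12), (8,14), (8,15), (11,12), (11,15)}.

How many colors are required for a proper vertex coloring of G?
Clique number ω(G) = 3 (lower bound: χ ≥ ω).
The clique on [6, 11, 12] has size 3, forcing χ ≥ 3, and the coloring below uses 3 colors, so χ(G) = 3.
A valid 3-coloring: color 1: [5, 8, 11]; color 2: [12, 14, 15]; color 3: [2, 6].

χ(G) = 3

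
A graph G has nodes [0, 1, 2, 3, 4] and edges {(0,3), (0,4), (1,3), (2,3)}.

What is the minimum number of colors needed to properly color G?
Clique number ω(G) = 2 (lower bound: χ ≥ ω).
The graph is bipartite (no odd cycle), so 2 colors suffice: χ(G) = 2.
A valid 2-coloring: color 1: [3, 4]; color 2: [0, 1, 2].

χ(G) = 2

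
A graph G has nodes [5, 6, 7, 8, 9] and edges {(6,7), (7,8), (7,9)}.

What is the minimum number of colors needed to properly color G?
χ(G) = 2

Clique number ω(G) = 2 (lower bound: χ ≥ ω).
The graph is bipartite (no odd cycle), so 2 colors suffice: χ(G) = 2.
A valid 2-coloring: color 1: [5, 7]; color 2: [6, 8, 9].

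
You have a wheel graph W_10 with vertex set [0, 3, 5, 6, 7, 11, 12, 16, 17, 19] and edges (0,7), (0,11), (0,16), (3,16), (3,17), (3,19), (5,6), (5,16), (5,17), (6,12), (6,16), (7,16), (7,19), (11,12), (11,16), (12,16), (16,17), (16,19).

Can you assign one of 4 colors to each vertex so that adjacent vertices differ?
Yes, G is 4-colorable

A valid 4-coloring: color 1: [16]; color 2: [0, 6, 17, 19]; color 3: [3, 5, 7, 12]; color 4: [11].
(χ(G) = 4 ≤ 4.)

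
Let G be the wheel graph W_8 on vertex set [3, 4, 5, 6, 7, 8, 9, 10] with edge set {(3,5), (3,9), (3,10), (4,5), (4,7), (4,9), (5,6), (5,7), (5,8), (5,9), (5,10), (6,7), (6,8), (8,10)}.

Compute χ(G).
χ(G) = 4

Clique number ω(G) = 3 (lower bound: χ ≥ ω).
Odd cycle [10, 8, 6, 7, 4, 9, 3] needs 3 colors (χ ≥ 3).
Vertex 5 is adjacent to every vertex of [3, 4, 6, 7, 8, 9, 10], which already need 3 colors among themselves, so 5 needs a new color (χ ≥ 4).
The coloring below uses 4 colors, so χ(G) = 4.
A valid 4-coloring: color 1: [5]; color 2: [6, 9, 10]; color 3: [3, 7, 8]; color 4: [4].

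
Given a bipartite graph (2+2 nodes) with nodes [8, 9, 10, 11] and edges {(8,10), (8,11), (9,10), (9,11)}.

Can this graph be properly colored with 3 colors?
A valid 3-coloring: color 1: [10, 11]; color 2: [8, 9].
(χ(G) = 2 ≤ 3.)

Yes, G is 3-colorable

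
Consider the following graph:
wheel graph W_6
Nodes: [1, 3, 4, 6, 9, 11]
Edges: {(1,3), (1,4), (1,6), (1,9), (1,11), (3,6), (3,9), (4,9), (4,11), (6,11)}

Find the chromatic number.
Clique number ω(G) = 3 (lower bound: χ ≥ ω).
Odd cycle [4, 11, 6, 3, 9] needs 3 colors (χ ≥ 3).
Vertex 1 is adjacent to every vertex of [3, 4, 6, 9, 11], which already need 3 colors among themselves, so 1 needs a new color (χ ≥ 4).
The coloring below uses 4 colors, so χ(G) = 4.
A valid 4-coloring: color 1: [1]; color 2: [3, 4]; color 3: [9, 11]; color 4: [6].

χ(G) = 4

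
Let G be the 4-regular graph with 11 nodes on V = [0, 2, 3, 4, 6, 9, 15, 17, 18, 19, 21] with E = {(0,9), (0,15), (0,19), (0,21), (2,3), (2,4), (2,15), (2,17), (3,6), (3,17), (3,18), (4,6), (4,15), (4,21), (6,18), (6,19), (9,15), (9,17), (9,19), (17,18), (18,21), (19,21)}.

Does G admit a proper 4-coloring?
Yes, G is 4-colorable

A valid 4-coloring: color 1: [3, 4, 9]; color 2: [6, 15, 17, 21]; color 3: [0, 2, 18]; color 4: [19].
(χ(G) = 4 ≤ 4.)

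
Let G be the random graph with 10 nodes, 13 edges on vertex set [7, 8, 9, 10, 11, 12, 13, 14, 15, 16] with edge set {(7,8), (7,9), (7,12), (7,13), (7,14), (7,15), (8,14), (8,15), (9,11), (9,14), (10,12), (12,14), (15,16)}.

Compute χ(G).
Clique number ω(G) = 3 (lower bound: χ ≥ ω).
The clique on [7, 8, 14] has size 3, forcing χ ≥ 3, and the coloring below uses 3 colors, so χ(G) = 3.
A valid 3-coloring: color 1: [7, 10, 11, 16]; color 2: [13, 14, 15]; color 3: [8, 9, 12].

χ(G) = 3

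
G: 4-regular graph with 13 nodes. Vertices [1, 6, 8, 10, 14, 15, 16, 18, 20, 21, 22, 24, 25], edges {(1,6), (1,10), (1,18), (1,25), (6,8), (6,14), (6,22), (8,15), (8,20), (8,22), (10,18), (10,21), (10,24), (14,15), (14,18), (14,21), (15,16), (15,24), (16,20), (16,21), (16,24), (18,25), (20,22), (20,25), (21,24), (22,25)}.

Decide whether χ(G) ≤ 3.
A valid 3-coloring: color 1: [1, 14, 22, 24]; color 2: [6, 15, 18, 20, 21]; color 3: [8, 10, 16, 25].
(χ(G) = 3 ≤ 3.)

Yes, G is 3-colorable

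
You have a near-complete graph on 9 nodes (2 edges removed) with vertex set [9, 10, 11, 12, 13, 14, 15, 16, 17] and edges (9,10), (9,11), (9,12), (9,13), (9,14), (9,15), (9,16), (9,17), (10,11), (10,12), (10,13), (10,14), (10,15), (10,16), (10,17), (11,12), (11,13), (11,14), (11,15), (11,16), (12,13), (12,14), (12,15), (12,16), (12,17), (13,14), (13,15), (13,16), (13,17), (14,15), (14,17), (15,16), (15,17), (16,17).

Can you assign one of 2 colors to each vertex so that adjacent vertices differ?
The clique on vertices [9, 10, 12, 13, 15, 16, 17] has size 7 > 2, so it alone needs 7 colors.

No, G is not 2-colorable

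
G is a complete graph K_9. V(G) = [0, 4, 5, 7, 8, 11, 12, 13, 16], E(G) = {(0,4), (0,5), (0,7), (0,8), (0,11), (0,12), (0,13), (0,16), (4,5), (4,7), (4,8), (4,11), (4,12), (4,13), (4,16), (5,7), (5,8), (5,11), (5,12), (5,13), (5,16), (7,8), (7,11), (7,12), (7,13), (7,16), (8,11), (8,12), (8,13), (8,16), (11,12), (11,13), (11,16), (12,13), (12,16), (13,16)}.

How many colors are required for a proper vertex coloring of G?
χ(G) = 9

Clique number ω(G) = 9 (lower bound: χ ≥ ω).
The clique on [0, 4, 5, 7, 8, 11, 12, 13, 16] has size 9, forcing χ ≥ 9, and the coloring below uses 9 colors, so χ(G) = 9.
A valid 9-coloring: color 1: [5]; color 2: [13]; color 3: [8]; color 4: [4]; color 5: [12]; color 6: [7]; color 7: [11]; color 8: [16]; color 9: [0].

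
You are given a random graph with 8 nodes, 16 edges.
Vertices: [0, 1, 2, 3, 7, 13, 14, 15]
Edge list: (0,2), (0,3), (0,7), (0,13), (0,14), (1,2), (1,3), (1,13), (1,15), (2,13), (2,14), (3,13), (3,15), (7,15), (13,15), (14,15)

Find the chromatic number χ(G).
χ(G) = 4

Clique number ω(G) = 4 (lower bound: χ ≥ ω).
The clique on [1, 3, 13, 15] has size 4, forcing χ ≥ 4, and the coloring below uses 4 colors, so χ(G) = 4.
A valid 4-coloring: color 1: [0, 15]; color 2: [7, 13, 14]; color 3: [1]; color 4: [2, 3].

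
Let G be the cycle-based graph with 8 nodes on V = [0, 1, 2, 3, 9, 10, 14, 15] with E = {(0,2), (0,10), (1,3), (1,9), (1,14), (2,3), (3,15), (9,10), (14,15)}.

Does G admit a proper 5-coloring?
A valid 5-coloring: color 1: [0, 3, 9, 14]; color 2: [1, 2, 10, 15].
(χ(G) = 2 ≤ 5.)

Yes, G is 5-colorable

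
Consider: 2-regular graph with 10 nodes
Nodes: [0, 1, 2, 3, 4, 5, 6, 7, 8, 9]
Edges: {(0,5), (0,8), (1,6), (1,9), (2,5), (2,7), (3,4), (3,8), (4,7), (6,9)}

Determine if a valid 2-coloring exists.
The clique on vertices [1, 6, 9] has size 3 > 2, so it alone needs 3 colors.

No, G is not 2-colorable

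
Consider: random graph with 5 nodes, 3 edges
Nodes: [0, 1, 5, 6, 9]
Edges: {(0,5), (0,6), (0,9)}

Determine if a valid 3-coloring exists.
A valid 3-coloring: color 1: [0, 1]; color 2: [5, 6, 9].
(χ(G) = 2 ≤ 3.)

Yes, G is 3-colorable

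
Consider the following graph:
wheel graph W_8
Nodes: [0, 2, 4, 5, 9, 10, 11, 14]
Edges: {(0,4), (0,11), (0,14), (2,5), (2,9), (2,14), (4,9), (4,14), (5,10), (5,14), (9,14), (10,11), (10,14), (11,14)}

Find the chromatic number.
Clique number ω(G) = 3 (lower bound: χ ≥ ω).
Odd cycle [0, 4, 9, 2, 5, 10, 11] needs 3 colors (χ ≥ 3).
Vertex 14 is adjacent to every vertex of [0, 2, 4, 5, 9, 10, 11], which already need 3 colors among themselves, so 14 needs a new color (χ ≥ 4).
The coloring below uses 4 colors, so χ(G) = 4.
A valid 4-coloring: color 1: [14]; color 2: [0, 9, 10]; color 3: [2, 4, 11]; color 4: [5].

χ(G) = 4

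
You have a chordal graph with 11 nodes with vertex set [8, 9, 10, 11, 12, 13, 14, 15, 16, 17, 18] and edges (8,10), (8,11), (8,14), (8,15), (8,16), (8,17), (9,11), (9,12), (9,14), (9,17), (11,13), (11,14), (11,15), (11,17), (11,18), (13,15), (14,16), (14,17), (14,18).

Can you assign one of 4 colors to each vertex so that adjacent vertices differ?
Yes, G is 4-colorable

A valid 4-coloring: color 1: [10, 11, 12, 16]; color 2: [8, 9, 13, 18]; color 3: [14, 15]; color 4: [17].
(χ(G) = 4 ≤ 4.)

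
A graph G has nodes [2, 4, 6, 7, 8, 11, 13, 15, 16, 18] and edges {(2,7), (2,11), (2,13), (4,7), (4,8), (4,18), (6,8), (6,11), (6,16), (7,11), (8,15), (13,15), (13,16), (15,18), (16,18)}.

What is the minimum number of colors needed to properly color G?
Clique number ω(G) = 3 (lower bound: χ ≥ ω).
The clique on [2, 7, 11] has size 3, forcing χ ≥ 3, and the coloring below uses 3 colors, so χ(G) = 3.
A valid 3-coloring: color 1: [6, 7, 13, 18]; color 2: [4, 11, 15, 16]; color 3: [2, 8].

χ(G) = 3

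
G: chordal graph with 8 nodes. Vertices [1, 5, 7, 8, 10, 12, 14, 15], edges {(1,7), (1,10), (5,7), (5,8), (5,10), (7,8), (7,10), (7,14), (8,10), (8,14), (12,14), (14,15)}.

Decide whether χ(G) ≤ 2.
No, G is not 2-colorable

The clique on vertices [5, 7, 8, 10] has size 4 > 2, so it alone needs 4 colors.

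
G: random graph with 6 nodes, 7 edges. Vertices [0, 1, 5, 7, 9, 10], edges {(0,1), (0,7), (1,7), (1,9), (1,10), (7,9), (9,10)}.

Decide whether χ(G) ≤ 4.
Yes, G is 4-colorable

A valid 4-coloring: color 1: [1, 5]; color 2: [0, 9]; color 3: [7, 10].
(χ(G) = 3 ≤ 4.)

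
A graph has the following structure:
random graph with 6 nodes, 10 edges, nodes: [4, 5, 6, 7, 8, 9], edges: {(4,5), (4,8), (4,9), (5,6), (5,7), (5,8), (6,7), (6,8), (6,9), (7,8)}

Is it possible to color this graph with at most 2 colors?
The clique on vertices [5, 6, 7, 8] has size 4 > 2, so it alone needs 4 colors.

No, G is not 2-colorable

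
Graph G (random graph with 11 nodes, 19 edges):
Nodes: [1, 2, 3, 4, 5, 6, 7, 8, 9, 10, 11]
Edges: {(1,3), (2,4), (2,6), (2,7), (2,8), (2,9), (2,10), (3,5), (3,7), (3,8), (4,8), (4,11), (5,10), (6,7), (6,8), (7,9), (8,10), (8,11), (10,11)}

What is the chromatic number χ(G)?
χ(G) = 3

Clique number ω(G) = 3 (lower bound: χ ≥ ω).
The clique on [2, 8, 10] has size 3, forcing χ ≥ 3, and the coloring below uses 3 colors, so χ(G) = 3.
A valid 3-coloring: color 1: [2, 3, 11]; color 2: [1, 5, 7, 8]; color 3: [4, 6, 9, 10].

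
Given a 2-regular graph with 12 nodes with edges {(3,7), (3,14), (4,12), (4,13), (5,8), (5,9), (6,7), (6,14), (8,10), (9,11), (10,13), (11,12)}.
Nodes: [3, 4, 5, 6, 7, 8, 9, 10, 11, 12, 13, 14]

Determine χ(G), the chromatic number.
χ(G) = 2

Clique number ω(G) = 2 (lower bound: χ ≥ ω).
The graph is bipartite (no odd cycle), so 2 colors suffice: χ(G) = 2.
A valid 2-coloring: color 1: [4, 5, 7, 10, 11, 14]; color 2: [3, 6, 8, 9, 12, 13].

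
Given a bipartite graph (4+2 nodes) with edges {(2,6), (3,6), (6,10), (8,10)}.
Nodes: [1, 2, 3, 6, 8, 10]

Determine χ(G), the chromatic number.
χ(G) = 2

Clique number ω(G) = 2 (lower bound: χ ≥ ω).
The graph is bipartite (no odd cycle), so 2 colors suffice: χ(G) = 2.
A valid 2-coloring: color 1: [1, 6, 8]; color 2: [2, 3, 10].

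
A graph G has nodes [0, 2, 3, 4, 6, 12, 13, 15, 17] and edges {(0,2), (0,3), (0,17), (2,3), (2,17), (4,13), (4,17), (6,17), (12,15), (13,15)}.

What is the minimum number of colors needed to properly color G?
χ(G) = 3

Clique number ω(G) = 3 (lower bound: χ ≥ ω).
The clique on [0, 2, 3] has size 3, forcing χ ≥ 3, and the coloring below uses 3 colors, so χ(G) = 3.
A valid 3-coloring: color 1: [3, 12, 13, 17]; color 2: [0, 4, 6, 15]; color 3: [2].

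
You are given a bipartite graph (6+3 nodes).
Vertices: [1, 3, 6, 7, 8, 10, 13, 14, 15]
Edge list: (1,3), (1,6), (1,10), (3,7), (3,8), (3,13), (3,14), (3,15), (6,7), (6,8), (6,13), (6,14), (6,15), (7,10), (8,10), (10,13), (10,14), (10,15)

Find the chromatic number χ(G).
χ(G) = 2

Clique number ω(G) = 2 (lower bound: χ ≥ ω).
The graph is bipartite (no odd cycle), so 2 colors suffice: χ(G) = 2.
A valid 2-coloring: color 1: [3, 6, 10]; color 2: [1, 7, 8, 13, 14, 15].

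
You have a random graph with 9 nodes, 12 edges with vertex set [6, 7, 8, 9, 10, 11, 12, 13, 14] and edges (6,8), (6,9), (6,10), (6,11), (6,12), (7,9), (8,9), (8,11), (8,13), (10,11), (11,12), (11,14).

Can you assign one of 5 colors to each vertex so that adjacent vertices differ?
Yes, G is 5-colorable

A valid 5-coloring: color 1: [9, 11, 13]; color 2: [6, 7, 14]; color 3: [8, 10, 12].
(χ(G) = 3 ≤ 5.)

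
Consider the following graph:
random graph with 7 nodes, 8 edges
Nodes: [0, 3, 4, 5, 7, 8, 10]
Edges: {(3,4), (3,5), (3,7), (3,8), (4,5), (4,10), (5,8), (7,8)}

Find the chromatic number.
χ(G) = 3

Clique number ω(G) = 3 (lower bound: χ ≥ ω).
The clique on [3, 5, 8] has size 3, forcing χ ≥ 3, and the coloring below uses 3 colors, so χ(G) = 3.
A valid 3-coloring: color 1: [0, 3, 10]; color 2: [5, 7]; color 3: [4, 8].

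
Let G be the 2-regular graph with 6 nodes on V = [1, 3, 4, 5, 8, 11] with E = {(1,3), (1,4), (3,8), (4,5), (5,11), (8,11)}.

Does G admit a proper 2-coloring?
A valid 2-coloring: color 1: [3, 4, 11]; color 2: [1, 5, 8].
(χ(G) = 2 ≤ 2.)

Yes, G is 2-colorable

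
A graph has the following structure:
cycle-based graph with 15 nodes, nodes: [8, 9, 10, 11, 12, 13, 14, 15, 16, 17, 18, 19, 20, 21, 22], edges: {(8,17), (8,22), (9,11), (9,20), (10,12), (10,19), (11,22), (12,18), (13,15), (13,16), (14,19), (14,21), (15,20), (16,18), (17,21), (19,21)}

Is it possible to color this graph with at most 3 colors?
A valid 3-coloring: color 1: [8, 10, 11, 13, 18, 20, 21]; color 2: [9, 12, 15, 16, 17, 19, 22]; color 3: [14].
(χ(G) = 3 ≤ 3.)

Yes, G is 3-colorable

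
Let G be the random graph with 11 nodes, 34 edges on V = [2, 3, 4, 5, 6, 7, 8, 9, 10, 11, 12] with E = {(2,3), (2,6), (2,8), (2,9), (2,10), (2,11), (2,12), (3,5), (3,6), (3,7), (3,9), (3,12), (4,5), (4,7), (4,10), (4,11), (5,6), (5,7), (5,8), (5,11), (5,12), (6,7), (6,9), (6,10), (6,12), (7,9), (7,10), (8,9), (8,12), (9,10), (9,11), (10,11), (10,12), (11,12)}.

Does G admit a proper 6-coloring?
Yes, G is 6-colorable

A valid 6-coloring: color 1: [2, 5]; color 2: [4, 9, 12]; color 3: [6, 8, 11]; color 4: [3, 10]; color 5: [7].
(χ(G) = 5 ≤ 6.)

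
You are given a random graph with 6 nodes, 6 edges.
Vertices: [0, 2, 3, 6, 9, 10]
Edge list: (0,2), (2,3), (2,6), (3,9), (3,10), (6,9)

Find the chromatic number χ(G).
χ(G) = 2

Clique number ω(G) = 2 (lower bound: χ ≥ ω).
The graph is bipartite (no odd cycle), so 2 colors suffice: χ(G) = 2.
A valid 2-coloring: color 1: [2, 9, 10]; color 2: [0, 3, 6].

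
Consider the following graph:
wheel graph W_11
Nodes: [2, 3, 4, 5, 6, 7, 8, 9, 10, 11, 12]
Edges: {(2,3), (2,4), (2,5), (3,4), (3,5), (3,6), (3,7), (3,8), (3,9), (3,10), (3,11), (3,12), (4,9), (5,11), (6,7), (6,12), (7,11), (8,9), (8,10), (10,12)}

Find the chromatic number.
χ(G) = 3

Clique number ω(G) = 3 (lower bound: χ ≥ ω).
The clique on [2, 3, 4] has size 3, forcing χ ≥ 3, and the coloring below uses 3 colors, so χ(G) = 3.
A valid 3-coloring: color 1: [3]; color 2: [4, 5, 7, 8, 12]; color 3: [2, 6, 9, 10, 11].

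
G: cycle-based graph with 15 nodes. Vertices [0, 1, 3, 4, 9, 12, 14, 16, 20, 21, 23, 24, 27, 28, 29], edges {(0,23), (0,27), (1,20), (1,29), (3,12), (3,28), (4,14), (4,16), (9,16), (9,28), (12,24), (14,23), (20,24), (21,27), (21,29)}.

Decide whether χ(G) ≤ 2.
No, G is not 2-colorable

Odd cycle [24, 20, 1, 29, 21, 27, 0, 23, 14, 4, 16, 9, 28, 3, 12] needs 3 colors (χ ≥ 3).
Hence χ(G) ≥ 3 > 2, so no proper 2-coloring exists.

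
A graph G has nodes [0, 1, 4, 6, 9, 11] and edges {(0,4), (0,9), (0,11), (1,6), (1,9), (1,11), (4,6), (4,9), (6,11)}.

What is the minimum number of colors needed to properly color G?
χ(G) = 3

Clique number ω(G) = 3 (lower bound: χ ≥ ω).
The clique on [0, 4, 9] has size 3, forcing χ ≥ 3, and the coloring below uses 3 colors, so χ(G) = 3.
A valid 3-coloring: color 1: [0, 6]; color 2: [1, 4]; color 3: [9, 11].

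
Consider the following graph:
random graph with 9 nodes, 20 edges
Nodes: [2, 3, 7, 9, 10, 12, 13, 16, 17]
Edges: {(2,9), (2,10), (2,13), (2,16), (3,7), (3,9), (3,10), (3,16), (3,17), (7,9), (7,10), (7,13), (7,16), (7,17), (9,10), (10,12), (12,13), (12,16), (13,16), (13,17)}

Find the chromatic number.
Clique number ω(G) = 4 (lower bound: χ ≥ ω).
The clique on [3, 7, 9, 10] has size 4, forcing χ ≥ 4, and the coloring below uses 4 colors, so χ(G) = 4.
A valid 4-coloring: color 1: [2, 7, 12]; color 2: [10, 16, 17]; color 3: [3, 13]; color 4: [9].

χ(G) = 4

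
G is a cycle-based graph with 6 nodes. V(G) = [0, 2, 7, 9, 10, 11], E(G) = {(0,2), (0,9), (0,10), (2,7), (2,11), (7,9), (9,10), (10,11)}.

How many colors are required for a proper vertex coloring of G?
Clique number ω(G) = 3 (lower bound: χ ≥ ω).
The clique on [0, 9, 10] has size 3, forcing χ ≥ 3, and the coloring below uses 3 colors, so χ(G) = 3.
A valid 3-coloring: color 1: [2, 9]; color 2: [0, 7, 11]; color 3: [10].

χ(G) = 3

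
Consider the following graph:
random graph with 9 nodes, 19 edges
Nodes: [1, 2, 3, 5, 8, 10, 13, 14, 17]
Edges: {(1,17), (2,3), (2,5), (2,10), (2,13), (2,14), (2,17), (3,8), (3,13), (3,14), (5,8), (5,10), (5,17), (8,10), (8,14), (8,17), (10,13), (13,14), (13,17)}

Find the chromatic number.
χ(G) = 4

Clique number ω(G) = 4 (lower bound: χ ≥ ω).
The clique on [2, 3, 13, 14] has size 4, forcing χ ≥ 4, and the coloring below uses 4 colors, so χ(G) = 4.
A valid 4-coloring: color 1: [1, 2, 8]; color 2: [3, 10, 17]; color 3: [5, 13]; color 4: [14].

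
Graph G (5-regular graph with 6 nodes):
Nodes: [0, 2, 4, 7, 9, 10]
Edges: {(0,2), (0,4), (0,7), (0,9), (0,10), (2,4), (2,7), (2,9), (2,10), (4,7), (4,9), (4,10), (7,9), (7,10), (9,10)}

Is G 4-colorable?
The clique on vertices [0, 2, 4, 7, 9, 10] has size 6 > 4, so it alone needs 6 colors.

No, G is not 4-colorable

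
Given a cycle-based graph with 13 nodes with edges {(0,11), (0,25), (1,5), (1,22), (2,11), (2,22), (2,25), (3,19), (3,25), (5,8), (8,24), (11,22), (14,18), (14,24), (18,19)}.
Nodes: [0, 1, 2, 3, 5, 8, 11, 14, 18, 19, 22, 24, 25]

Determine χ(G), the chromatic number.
χ(G) = 3

Clique number ω(G) = 3 (lower bound: χ ≥ ω).
The clique on [2, 11, 22] has size 3, forcing χ ≥ 3, and the coloring below uses 3 colors, so χ(G) = 3.
A valid 3-coloring: color 1: [1, 8, 11, 14, 19, 25]; color 2: [0, 2, 3, 5, 18, 24]; color 3: [22].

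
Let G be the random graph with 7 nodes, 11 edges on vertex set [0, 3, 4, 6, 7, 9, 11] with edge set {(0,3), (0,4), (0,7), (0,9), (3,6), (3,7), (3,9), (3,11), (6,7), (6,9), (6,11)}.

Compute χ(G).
χ(G) = 3

Clique number ω(G) = 3 (lower bound: χ ≥ ω).
The clique on [0, 3, 9] has size 3, forcing χ ≥ 3, and the coloring below uses 3 colors, so χ(G) = 3.
A valid 3-coloring: color 1: [3, 4]; color 2: [0, 6]; color 3: [7, 9, 11].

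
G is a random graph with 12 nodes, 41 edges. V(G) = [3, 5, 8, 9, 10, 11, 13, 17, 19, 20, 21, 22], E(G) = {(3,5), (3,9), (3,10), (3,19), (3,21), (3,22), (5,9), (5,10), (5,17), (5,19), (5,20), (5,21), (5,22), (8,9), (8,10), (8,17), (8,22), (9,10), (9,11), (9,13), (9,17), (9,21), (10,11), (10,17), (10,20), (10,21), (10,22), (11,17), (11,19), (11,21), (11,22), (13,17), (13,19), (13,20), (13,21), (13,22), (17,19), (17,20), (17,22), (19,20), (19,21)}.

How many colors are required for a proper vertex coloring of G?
Clique number ω(G) = 5 (lower bound: χ ≥ ω).
The clique on [3, 5, 9, 10, 21] has size 5, forcing χ ≥ 5, and the coloring below uses 5 colors, so χ(G) = 5.
A valid 5-coloring: color 1: [10, 19]; color 2: [17, 21]; color 3: [9, 20, 22]; color 4: [5, 8, 11, 13]; color 5: [3].

χ(G) = 5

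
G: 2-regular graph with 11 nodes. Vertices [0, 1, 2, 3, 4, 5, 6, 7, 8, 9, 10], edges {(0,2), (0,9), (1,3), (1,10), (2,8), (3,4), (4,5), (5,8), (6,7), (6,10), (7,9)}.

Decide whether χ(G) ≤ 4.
A valid 4-coloring: color 1: [2, 3, 5, 9, 10]; color 2: [0, 1, 4, 6, 8]; color 3: [7].
(χ(G) = 3 ≤ 4.)

Yes, G is 4-colorable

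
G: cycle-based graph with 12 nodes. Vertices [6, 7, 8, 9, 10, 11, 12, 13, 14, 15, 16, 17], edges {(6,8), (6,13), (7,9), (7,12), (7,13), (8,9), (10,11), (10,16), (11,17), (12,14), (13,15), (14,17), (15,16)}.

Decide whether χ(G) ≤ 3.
A valid 3-coloring: color 1: [7, 8, 11, 14, 16]; color 2: [9, 10, 12, 13, 17]; color 3: [6, 15].
(χ(G) = 3 ≤ 3.)

Yes, G is 3-colorable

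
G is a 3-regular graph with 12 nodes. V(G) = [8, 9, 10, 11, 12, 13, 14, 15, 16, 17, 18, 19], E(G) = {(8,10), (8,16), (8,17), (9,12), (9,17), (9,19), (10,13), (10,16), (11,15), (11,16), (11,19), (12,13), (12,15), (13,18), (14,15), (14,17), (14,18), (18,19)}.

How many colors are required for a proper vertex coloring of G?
χ(G) = 3

Clique number ω(G) = 3 (lower bound: χ ≥ ω).
The clique on [8, 10, 16] has size 3, forcing χ ≥ 3, and the coloring below uses 3 colors, so χ(G) = 3.
A valid 3-coloring: color 1: [8, 9, 11, 13, 14]; color 2: [12, 16, 17, 19]; color 3: [10, 15, 18].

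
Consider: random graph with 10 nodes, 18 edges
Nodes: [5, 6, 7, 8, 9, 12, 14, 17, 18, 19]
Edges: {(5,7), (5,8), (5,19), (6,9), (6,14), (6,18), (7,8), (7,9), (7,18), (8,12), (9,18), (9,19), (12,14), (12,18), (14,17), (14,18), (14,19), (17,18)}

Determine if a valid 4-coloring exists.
Yes, G is 4-colorable

A valid 4-coloring: color 1: [5, 18]; color 2: [8, 9, 14]; color 3: [6, 7, 12, 17, 19].
(χ(G) = 3 ≤ 4.)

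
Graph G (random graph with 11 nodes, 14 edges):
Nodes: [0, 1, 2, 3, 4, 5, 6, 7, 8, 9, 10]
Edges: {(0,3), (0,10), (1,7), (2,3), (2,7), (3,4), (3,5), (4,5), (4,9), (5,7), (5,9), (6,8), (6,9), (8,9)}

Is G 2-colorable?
The clique on vertices [3, 4, 5] has size 3 > 2, so it alone needs 3 colors.

No, G is not 2-colorable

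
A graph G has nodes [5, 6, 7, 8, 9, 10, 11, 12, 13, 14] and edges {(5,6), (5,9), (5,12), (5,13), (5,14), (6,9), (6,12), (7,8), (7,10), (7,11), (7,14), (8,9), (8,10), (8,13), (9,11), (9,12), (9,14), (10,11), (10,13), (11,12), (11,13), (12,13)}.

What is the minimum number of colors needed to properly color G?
χ(G) = 4

Clique number ω(G) = 4 (lower bound: χ ≥ ω).
The clique on [5, 6, 9, 12] has size 4, forcing χ ≥ 4, and the coloring below uses 4 colors, so χ(G) = 4.
A valid 4-coloring: color 1: [7, 9, 13]; color 2: [10, 12, 14]; color 3: [5, 8, 11]; color 4: [6].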